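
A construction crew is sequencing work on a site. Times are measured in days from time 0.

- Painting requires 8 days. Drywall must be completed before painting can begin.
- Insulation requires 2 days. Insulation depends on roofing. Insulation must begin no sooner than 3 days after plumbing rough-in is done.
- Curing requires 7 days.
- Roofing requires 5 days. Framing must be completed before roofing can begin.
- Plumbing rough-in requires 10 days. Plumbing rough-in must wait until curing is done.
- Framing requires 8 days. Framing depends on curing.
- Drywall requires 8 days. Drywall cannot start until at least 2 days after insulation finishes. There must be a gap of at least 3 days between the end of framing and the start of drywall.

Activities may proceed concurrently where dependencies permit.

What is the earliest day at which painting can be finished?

40

Nothing blocks curing, so it runs from day 0 to day 7.
After curing (finishes day 7), plumbing rough-in can start at day 7 and finishes at day 17.
Framing cannot begin until curing (finishes day 7). It runs from day 7 to 7 + 8 = day 15.
Roofing cannot begin until framing (finishes day 15). It runs from day 15 to 15 + 5 = day 20.
Insulation cannot start until roofing (finishes day 20); plumbing rough-in (finishes day 17, plus 3-day gap → day 20). The controlling bound is day 20, so insulation finishes at 20 + 2 = day 22.
Drywall cannot start until insulation (finishes day 22, plus 2-day gap → day 24); framing (finishes day 15, plus 3-day gap → day 18). The controlling bound is day 24, so drywall finishes at 24 + 8 = day 32.
Painting cannot begin until drywall (finishes day 32). It runs from day 32 to 32 + 8 = day 40.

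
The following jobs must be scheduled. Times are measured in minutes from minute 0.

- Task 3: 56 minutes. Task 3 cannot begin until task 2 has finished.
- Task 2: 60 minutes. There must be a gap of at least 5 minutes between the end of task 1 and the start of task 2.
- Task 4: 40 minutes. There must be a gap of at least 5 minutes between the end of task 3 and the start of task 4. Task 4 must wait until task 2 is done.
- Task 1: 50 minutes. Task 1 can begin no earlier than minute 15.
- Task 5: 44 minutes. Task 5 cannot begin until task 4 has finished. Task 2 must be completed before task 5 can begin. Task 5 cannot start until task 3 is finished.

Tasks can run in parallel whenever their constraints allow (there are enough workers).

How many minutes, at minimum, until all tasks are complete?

275

Task 1 cannot begin until its own release at minute 15. It runs from minute 15 to 15 + 50 = minute 65.
Task 2 cannot begin until task 1 (finishes minute 65, plus 5-minute gap → minute 70). It runs from minute 70 to 70 + 60 = minute 130.
Task 3 waits on task 2 (finishes minute 130), so it starts at minute 130 and finishes at 130 + 56 = minute 186.
Task 4 cannot start until task 3 (finishes minute 186, plus 5-minute gap → minute 191); task 2 (finishes minute 130). The controlling bound is minute 191, so task 4 finishes at 191 + 40 = minute 231.
For task 5: task 4 (finishes minute 231); task 2 (finishes minute 130); task 3 (finishes minute 186). Taking the maximum gives a start of minute 231, and it finishes at 231 + 44 = minute 275.
All tasks are finished once the last one completes. Finish times: Task 1 at 65, Task 2 at 130, Task 3 at 186, Task 4 at 231, Task 5 at 275. The latest is minute 275.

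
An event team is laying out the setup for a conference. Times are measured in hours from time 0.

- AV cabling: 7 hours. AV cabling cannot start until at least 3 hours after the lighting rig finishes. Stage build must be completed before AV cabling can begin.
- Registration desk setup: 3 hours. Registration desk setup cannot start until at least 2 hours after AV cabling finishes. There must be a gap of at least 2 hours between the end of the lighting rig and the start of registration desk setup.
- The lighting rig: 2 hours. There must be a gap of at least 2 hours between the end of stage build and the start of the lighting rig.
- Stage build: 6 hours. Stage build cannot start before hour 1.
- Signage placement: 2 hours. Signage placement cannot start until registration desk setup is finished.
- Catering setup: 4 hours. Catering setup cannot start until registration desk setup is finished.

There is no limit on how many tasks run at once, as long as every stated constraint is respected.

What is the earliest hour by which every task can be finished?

Stage build cannot begin until its own release at hour 1. It runs from hour 1 to 1 + 6 = hour 7.
The lighting rig cannot begin until stage build (finishes hour 7, plus 2-hour gap → hour 9). It runs from hour 9 to 9 + 2 = hour 11.
AV cabling cannot start until the lighting rig (finishes hour 11, plus 3-hour gap → hour 14); stage build (finishes hour 7). The controlling bound is hour 14, so AV cabling finishes at 14 + 7 = hour 21.
Registration desk setup has to wait for AV cabling (finishes hour 21, plus 2-hour gap → hour 23); the lighting rig (finishes hour 11, plus 2-hour gap → hour 13). The latest of these is hour 23, so registration desk setup runs hour 23 to 23 + 3 = hour 26.
Catering setup cannot begin until registration desk setup (finishes hour 26). It runs from hour 26 to 26 + 4 = hour 30.
After registration desk setup (finishes hour 26), signage placement can start at hour 26 and finishes at hour 28.
All tasks are finished once the last one completes. Finish times: Stage build at 7, The lighting rig at 11, AV cabling at 21, Registration desk setup at 26, Signage placement at 28, Catering setup at 30. The latest is hour 30.

30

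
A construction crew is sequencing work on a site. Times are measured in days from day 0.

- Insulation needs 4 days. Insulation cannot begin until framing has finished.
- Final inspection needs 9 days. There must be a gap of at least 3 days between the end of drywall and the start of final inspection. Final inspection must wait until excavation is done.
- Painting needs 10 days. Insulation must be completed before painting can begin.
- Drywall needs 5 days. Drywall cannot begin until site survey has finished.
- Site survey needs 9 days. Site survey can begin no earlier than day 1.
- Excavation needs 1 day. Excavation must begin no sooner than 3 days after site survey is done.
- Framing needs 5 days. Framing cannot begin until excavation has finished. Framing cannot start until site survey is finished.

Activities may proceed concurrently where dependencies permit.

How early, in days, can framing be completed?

Site survey cannot begin until its own release at day 1. It runs from day 1 to 1 + 9 = day 10.
Excavation waits on site survey (finishes day 10, plus 3-day gap → day 13), so it starts at day 13 and finishes at 13 + 1 = day 14.
Framing needs all of excavation (finishes day 14); site survey (finishes day 10). That puts its earliest start at day 14; it finishes at 14 + 5 = day 19.

19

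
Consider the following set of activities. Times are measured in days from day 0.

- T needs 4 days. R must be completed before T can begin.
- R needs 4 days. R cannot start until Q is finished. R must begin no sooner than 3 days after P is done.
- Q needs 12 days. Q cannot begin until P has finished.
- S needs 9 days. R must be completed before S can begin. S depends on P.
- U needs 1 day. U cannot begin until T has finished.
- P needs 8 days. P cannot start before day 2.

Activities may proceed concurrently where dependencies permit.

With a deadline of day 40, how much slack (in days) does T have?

9

After its own release at day 2, P can start at day 2 and finishes at day 10.
After P (finishes day 10), Q can start at day 10 and finishes at day 22.
For R: Q (finishes day 22); P (finishes day 10, plus 3-day gap → day 13). Taking the maximum gives a start of day 22, and it finishes at 22 + 4 = day 26.
T waits on R (finishes day 26), so it starts at day 26 and finishes at 26 + 4 = day 30.

Working backward from the deadline:
Nothing follows U; the deadline of day 40 is its only limit. It must start by 40 − 1 = day 39.
T has to be done before U (must start by day 39). That means finishing by day 39, i.e. starting by 39 − 4 = day 35.
So T can start as early as day 26 and as late as day 35, giving 35 − 26 = 9 days of slack.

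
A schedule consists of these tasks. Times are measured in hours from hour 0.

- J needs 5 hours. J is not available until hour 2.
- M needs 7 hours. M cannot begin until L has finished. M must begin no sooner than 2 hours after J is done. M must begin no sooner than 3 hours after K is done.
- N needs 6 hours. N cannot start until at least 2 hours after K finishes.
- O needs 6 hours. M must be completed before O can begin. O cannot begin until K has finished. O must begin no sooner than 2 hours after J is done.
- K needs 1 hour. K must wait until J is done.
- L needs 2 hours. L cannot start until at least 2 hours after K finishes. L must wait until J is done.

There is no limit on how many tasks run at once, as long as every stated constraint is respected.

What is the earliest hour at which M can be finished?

J waits on its own release at hour 2, so it starts at hour 2 and finishes at 2 + 5 = hour 7.
K cannot begin until J (finishes hour 7). It runs from hour 7 to 7 + 1 = hour 8.
For L: K (finishes hour 8, plus 2-hour gap → hour 10); J (finishes hour 7). Taking the maximum gives a start of hour 10, and it finishes at 10 + 2 = hour 12.
M has to wait for L (finishes hour 12); J (finishes hour 7, plus 2-hour gap → hour 9); K (finishes hour 8, plus 3-hour gap → hour 11). The latest of these is hour 12, so M runs hour 12 to 12 + 7 = hour 19.

19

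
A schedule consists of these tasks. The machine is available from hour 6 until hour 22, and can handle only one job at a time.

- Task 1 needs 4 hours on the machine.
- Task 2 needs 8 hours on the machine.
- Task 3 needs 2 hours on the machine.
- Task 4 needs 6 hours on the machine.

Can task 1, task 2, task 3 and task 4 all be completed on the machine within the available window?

The machine window is 22 − 6 = 16 hours.
Running back to back, the jobs need 4 + 8 + 2 + 6 = 20 hours on the machine.
Since 20 > 16, they cannot all fit.

No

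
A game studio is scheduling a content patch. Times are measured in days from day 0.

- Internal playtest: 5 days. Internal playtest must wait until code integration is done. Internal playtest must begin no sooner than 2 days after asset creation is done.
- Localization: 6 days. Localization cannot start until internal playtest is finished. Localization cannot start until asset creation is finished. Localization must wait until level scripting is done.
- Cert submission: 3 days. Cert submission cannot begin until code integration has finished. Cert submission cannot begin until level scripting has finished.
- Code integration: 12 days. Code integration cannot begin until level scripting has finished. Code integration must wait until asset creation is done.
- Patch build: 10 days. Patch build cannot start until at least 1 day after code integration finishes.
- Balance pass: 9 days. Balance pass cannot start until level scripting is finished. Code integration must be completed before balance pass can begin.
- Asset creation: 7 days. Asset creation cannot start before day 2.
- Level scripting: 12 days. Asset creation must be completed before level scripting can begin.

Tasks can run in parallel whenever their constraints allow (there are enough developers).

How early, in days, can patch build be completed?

Asset creation cannot begin until its own release at day 2. It runs from day 2 to 2 + 7 = day 9.
Level scripting waits on asset creation (finishes day 9), so it starts at day 9 and finishes at 9 + 12 = day 21.
Code integration needs all of level scripting (finishes day 21); asset creation (finishes day 9). That puts its earliest start at day 21; it finishes at 21 + 12 = day 33.
Patch build waits on code integration (finishes day 33, plus 1-day gap → day 34), so it starts at day 34 and finishes at 34 + 10 = day 44.

44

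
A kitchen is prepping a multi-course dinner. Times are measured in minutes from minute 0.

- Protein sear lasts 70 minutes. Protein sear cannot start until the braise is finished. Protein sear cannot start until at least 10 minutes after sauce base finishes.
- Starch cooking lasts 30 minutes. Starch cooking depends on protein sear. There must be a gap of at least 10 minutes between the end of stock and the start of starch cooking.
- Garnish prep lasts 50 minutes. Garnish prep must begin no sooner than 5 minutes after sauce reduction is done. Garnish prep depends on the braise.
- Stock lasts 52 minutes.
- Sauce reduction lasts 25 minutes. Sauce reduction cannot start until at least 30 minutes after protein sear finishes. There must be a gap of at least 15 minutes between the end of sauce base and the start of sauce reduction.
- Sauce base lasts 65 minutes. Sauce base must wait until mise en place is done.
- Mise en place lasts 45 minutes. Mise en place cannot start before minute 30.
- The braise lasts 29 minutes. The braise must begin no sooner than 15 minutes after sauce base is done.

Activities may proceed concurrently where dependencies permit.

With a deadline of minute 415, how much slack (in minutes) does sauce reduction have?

51

Mise en place cannot begin until its own release at minute 30. It runs from minute 30 to 30 + 45 = minute 75.
After mise en place (finishes minute 75), sauce base can start at minute 75 and finishes at minute 140.
The braise cannot begin until sauce base (finishes minute 140, plus 15-minute gap → minute 155). It runs from minute 155 to 155 + 29 = minute 184.
Protein sear cannot start until the braise (finishes minute 184); sauce base (finishes minute 140, plus 10-minute gap → minute 150). The controlling bound is minute 184, so protein sear finishes at 184 + 70 = minute 254.
Sauce reduction cannot start until protein sear (finishes minute 254, plus 30-minute gap → minute 284); sauce base (finishes minute 140, plus 15-minute gap → minute 155). The controlling bound is minute 284, so sauce reduction finishes at 284 + 25 = minute 309.

Working backward from the deadline:
Garnish prep has no dependents, so it just needs to finish by minute 415. Starting by 415 − 50 = minute 365 achieves that.
Sauce reduction must finish before garnish prep (must start by minute 365, minus 5-minute gap → minute 360). With a 25-minute duration, sauce reduction must start by 360 − 25 = minute 335.
So sauce reduction can start as early as minute 284 and as late as minute 335, giving 335 − 284 = 51 minutes of slack.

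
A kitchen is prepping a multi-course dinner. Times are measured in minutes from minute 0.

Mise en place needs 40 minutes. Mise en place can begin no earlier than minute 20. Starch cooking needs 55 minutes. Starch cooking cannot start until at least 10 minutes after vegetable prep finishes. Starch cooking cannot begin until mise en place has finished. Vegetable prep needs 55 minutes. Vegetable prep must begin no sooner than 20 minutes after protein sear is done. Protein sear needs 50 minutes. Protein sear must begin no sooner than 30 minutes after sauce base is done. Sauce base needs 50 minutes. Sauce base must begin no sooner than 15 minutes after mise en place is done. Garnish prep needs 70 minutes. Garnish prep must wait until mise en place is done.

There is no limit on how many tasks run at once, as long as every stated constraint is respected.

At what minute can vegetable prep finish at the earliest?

280

Mise en place cannot begin until its own release at minute 20. It runs from minute 20 to 20 + 40 = minute 60.
After mise en place (finishes minute 60, plus 15-minute gap → minute 75), sauce base can start at minute 75 and finishes at minute 125.
Protein sear cannot begin until sauce base (finishes minute 125, plus 30-minute gap → minute 155). It runs from minute 155 to 155 + 50 = minute 205.
Vegetable prep cannot begin until protein sear (finishes minute 205, plus 20-minute gap → minute 225). It runs from minute 225 to 225 + 55 = minute 280.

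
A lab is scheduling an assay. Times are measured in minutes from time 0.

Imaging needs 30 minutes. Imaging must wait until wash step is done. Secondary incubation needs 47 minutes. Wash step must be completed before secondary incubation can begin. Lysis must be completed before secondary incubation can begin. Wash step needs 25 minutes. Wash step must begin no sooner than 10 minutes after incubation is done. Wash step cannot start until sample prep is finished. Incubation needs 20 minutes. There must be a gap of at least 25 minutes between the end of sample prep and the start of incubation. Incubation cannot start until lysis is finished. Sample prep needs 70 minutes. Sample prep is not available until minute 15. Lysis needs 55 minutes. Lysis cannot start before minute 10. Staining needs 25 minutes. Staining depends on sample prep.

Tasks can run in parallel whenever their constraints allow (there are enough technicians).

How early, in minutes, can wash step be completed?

After its own release at minute 10, lysis can start at minute 10 and finishes at minute 65.
Sample prep cannot begin until its own release at minute 15. It runs from minute 15 to 15 + 70 = minute 85.
Incubation needs all of sample prep (finishes minute 85, plus 25-minute gap → minute 110); lysis (finishes minute 65). That puts its earliest start at minute 110; it finishes at 110 + 20 = minute 130.
Wash step needs all of incubation (finishes minute 130, plus 10-minute gap → minute 140); sample prep (finishes minute 85). That puts its earliest start at minute 140; it finishes at 140 + 25 = minute 165.

165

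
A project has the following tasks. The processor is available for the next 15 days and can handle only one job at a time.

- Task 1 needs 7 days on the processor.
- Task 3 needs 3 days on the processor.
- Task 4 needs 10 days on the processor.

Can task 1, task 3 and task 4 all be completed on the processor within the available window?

Running back to back, the jobs need 7 + 3 + 10 = 20 days on the processor.
Since 20 > 15, they cannot all fit.

No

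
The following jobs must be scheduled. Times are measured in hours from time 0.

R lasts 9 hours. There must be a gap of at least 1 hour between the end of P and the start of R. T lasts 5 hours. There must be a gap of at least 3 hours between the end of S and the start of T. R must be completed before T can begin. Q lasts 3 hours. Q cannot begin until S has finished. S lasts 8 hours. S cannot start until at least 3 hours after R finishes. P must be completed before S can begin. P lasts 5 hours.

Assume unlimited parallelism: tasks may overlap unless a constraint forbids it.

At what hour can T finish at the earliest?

P has no prerequisites, so it starts at hour 0 and finishes at hour 5.
After P (finishes hour 5, plus 1-hour gap → hour 6), R can start at hour 6 and finishes at hour 15.
S has to wait for R (finishes hour 15, plus 3-hour gap → hour 18); P (finishes hour 5). The latest of these is hour 18, so S runs hour 18 to 18 + 8 = hour 26.
T cannot start until S (finishes hour 26, plus 3-hour gap → hour 29); R (finishes hour 15). The controlling bound is hour 29, so T finishes at 29 + 5 = hour 34.

34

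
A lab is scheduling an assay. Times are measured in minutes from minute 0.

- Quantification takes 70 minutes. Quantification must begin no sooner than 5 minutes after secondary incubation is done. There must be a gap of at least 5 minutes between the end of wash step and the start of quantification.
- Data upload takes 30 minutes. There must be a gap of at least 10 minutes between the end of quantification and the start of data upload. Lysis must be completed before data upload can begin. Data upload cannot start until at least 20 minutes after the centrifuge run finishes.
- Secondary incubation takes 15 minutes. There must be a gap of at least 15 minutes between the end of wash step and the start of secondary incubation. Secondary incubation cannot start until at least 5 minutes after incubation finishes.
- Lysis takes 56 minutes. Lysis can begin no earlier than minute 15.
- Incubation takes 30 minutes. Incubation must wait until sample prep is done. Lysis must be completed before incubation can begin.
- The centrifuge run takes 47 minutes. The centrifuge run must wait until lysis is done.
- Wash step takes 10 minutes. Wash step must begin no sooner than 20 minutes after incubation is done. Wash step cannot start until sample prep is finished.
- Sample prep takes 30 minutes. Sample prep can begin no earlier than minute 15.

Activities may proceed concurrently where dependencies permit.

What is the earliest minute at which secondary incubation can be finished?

Lysis cannot begin until its own release at minute 15. It runs from minute 15 to 15 + 56 = minute 71.
After its own release at minute 15, sample prep can start at minute 15 and finishes at minute 45.
Incubation needs all of sample prep (finishes minute 45); lysis (finishes minute 71). That puts its earliest start at minute 71; it finishes at 71 + 30 = minute 101.
Wash step has to wait for incubation (finishes minute 101, plus 20-minute gap → minute 121); sample prep (finishes minute 45). The latest of these is minute 121, so wash step runs minute 121 to 121 + 10 = minute 131.
Secondary incubation cannot start until wash step (finishes minute 131, plus 15-minute gap → minute 146); incubation (finishes minute 101, plus 5-minute gap → minute 106). The controlling bound is minute 146, so secondary incubation finishes at 146 + 15 = minute 161.

161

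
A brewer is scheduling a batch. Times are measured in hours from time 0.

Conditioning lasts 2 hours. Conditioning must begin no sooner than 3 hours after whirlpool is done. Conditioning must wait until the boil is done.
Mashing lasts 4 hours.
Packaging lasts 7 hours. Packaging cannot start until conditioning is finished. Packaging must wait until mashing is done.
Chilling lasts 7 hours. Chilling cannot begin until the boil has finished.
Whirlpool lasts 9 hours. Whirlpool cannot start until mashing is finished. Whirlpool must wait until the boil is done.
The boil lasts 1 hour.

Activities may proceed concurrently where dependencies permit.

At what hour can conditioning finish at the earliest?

18

Nothing blocks the boil, so it runs from hour 0 to hour 1.
Mashing can start immediately at hour 0; it finishes at hour 4.
Whirlpool needs all of mashing (finishes hour 4); the boil (finishes hour 1). That puts its earliest start at hour 4; it finishes at 4 + 9 = hour 13.
For conditioning: whirlpool (finishes hour 13, plus 3-hour gap → hour 16); the boil (finishes hour 1). Taking the maximum gives a start of hour 16, and it finishes at 16 + 2 = hour 18.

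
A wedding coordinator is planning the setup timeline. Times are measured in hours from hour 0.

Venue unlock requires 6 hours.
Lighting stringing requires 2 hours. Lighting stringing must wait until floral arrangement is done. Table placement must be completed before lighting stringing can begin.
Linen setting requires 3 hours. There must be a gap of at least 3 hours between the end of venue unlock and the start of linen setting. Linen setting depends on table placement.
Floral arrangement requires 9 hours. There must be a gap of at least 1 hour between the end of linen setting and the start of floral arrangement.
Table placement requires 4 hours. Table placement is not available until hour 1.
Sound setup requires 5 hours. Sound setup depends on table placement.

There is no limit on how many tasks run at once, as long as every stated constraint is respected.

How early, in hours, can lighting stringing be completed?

After its own release at hour 1, table placement can start at hour 1 and finishes at hour 5.
Nothing blocks venue unlock, so it runs from hour 0 to hour 6.
Linen setting cannot start until venue unlock (finishes hour 6, plus 3-hour gap → hour 9); table placement (finishes hour 5). The controlling bound is hour 9, so linen setting finishes at 9 + 3 = hour 12.
Floral arrangement waits on linen setting (finishes hour 12, plus 1-hour gap → hour 13), so it starts at hour 13 and finishes at 13 + 9 = hour 22.
Lighting stringing needs all of floral arrangement (finishes hour 22); table placement (finishes hour 5). That puts its earliest start at hour 22; it finishes at 22 + 2 = hour 24.

24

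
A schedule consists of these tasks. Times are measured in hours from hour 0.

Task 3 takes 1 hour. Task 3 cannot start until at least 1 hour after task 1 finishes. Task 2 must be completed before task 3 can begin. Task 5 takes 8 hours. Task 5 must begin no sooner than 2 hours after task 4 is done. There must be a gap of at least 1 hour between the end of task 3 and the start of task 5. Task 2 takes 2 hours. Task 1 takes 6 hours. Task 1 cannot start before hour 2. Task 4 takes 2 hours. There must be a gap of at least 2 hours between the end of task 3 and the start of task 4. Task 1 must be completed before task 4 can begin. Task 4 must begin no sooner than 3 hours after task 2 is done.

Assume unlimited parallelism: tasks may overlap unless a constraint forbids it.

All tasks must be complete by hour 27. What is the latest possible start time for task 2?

10

To finish by hour 27, task 5 (duration 8) must start no later than hour 19.
Task 4 has to be done before task 5 (must start by hour 19, minus 2-hour gap → hour 17). That means finishing by hour 17, i.e. starting by 17 − 2 = hour 15.
For task 3: task 4 (must start by hour 15, minus 2-hour gap → hour 13); task 5 (must start by hour 19, minus 1-hour gap → hour 18). The most restrictive is hour 13; with a 1-hour duration, task 3 must start by hour 12.
Task 2 must finish in time for task 3 (must start by hour 12); task 4 (must start by hour 15, minus 3-hour gap → hour 12). The tightest is hour 12, so task 2 must start by 12 − 2 = hour 10.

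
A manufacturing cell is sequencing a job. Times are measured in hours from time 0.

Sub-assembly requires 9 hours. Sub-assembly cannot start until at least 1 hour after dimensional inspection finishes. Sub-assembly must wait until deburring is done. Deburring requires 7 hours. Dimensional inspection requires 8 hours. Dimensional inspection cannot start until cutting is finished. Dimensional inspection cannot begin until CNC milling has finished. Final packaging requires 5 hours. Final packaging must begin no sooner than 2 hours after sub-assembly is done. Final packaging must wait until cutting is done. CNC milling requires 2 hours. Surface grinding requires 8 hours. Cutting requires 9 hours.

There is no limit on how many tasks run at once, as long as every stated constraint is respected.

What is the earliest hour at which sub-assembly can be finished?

Nothing blocks CNC milling, so it runs from hour 0 to hour 2.
Nothing blocks deburring, so it runs from hour 0 to hour 7.
Cutting has no prerequisites, so it starts at hour 0 and finishes at hour 9.
For dimensional inspection: cutting (finishes hour 9); CNC milling (finishes hour 2). Taking the maximum gives a start of hour 9, and it finishes at 9 + 8 = hour 17.
For sub-assembly: dimensional inspection (finishes hour 17, plus 1-hour gap → hour 18); deburring (finishes hour 7). Taking the maximum gives a start of hour 18, and it finishes at 18 + 9 = hour 27.

27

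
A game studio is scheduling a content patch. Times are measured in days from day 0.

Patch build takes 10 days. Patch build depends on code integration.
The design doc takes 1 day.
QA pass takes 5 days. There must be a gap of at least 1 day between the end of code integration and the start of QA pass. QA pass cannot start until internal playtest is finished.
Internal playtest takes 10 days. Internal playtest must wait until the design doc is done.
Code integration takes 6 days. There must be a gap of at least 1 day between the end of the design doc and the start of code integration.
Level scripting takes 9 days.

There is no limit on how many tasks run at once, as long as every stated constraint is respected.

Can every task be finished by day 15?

Nothing blocks level scripting, so it runs from day 0 to day 9.
The design doc has no prerequisites, so it starts at day 0 and finishes at day 1.
Internal playtest cannot begin until the design doc (finishes day 1). It runs from day 1 to 1 + 10 = day 11.
Code integration cannot begin until the design doc (finishes day 1, plus 1-day gap → day 2). It runs from day 2 to 2 + 6 = day 8.
Patch build waits on code integration (finishes day 8), so it starts at day 8 and finishes at 8 + 10 = day 18.
QA pass has to wait for code integration (finishes day 8, plus 1-day gap → day 9); internal playtest (finishes day 11). The latest of these is day 11, so QA pass runs day 11 to 11 + 5 = day 16.
The earliest everything can be done is day 18, which is after the deadline of 15, so it is not possible.

No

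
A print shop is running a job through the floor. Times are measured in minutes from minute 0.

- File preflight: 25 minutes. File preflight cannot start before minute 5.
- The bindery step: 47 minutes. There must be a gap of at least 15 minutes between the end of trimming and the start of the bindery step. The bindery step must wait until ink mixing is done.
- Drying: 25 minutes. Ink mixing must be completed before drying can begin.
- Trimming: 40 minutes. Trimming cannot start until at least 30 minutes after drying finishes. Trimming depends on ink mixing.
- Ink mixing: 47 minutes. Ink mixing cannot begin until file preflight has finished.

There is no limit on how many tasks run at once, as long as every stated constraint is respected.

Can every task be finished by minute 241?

File preflight waits on its own release at minute 5, so it starts at minute 5 and finishes at 5 + 25 = minute 30.
Ink mixing waits on file preflight (finishes minute 30), so it starts at minute 30 and finishes at 30 + 47 = minute 77.
Drying waits on ink mixing (finishes minute 77), so it starts at minute 77 and finishes at 77 + 25 = minute 102.
For trimming: drying (finishes minute 102, plus 30-minute gap → minute 132); ink mixing (finishes minute 77). Taking the maximum gives a start of minute 132, and it finishes at 132 + 40 = minute 172.
The bindery step has to wait for trimming (finishes minute 172, plus 15-minute gap → minute 187); ink mixing (finishes minute 77). The latest of these is minute 187, so the bindery step runs minute 187 to 187 + 47 = minute 234.
Every task is finished by minute 234, which is no later than the deadline of 241, so the schedule is feasible.

Yes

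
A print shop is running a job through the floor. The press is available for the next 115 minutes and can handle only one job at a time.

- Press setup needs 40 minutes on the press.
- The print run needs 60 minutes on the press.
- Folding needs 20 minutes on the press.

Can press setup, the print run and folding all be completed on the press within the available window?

No

Running back to back, the jobs need 40 + 60 + 20 = 120 minutes on the press.
Since 120 > 115, they cannot all fit.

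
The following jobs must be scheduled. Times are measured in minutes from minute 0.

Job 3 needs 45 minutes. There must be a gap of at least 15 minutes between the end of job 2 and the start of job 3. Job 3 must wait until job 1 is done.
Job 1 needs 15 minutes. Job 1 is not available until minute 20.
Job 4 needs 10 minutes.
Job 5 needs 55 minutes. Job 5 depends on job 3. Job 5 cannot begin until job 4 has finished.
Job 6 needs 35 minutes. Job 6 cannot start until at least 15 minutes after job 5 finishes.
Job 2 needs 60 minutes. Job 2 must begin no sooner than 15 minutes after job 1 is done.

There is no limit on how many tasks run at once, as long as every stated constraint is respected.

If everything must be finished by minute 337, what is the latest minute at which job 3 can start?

To finish by minute 337, job 6 (duration 35) must start no later than minute 302.
Job 5 must finish before job 6 (must start by minute 302, minus 15-minute gap → minute 287). With a 55-minute duration, job 5 must start by 287 − 55 = minute 232.
Job 3 feeds into job 5 (must start by minute 232); so job 3 must finish by minute 232 and therefore start by minute 187.

187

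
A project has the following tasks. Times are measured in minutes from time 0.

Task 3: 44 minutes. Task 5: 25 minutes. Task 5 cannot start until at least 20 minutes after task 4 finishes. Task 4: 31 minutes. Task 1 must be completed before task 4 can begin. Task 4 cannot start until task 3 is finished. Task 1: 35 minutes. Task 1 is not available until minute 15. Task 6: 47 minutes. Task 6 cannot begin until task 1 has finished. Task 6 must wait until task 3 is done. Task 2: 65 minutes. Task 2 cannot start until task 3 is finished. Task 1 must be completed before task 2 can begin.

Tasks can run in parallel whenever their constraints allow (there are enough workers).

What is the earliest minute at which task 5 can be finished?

Task 3 has no prerequisites, so it starts at minute 0 and finishes at minute 44.
Task 1 waits on its own release at minute 15, so it starts at minute 15 and finishes at 15 + 35 = minute 50.
Task 4 needs all of task 1 (finishes minute 50); task 3 (finishes minute 44). That puts its earliest start at minute 50; it finishes at 50 + 31 = minute 81.
After task 4 (finishes minute 81, plus 20-minute gap → minute 101), task 5 can start at minute 101 and finishes at minute 126.

126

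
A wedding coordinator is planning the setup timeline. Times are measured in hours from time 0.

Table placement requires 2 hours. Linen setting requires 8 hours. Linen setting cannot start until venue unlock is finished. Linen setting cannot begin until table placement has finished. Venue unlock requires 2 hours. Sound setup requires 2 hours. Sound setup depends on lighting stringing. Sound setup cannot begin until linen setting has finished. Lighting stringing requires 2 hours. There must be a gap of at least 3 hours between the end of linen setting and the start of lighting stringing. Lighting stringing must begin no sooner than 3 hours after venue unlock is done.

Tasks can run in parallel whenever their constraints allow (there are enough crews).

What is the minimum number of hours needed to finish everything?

Table placement can start immediately at hour 0; it finishes at hour 2.
Venue unlock can start immediately at hour 0; it finishes at hour 2.
For linen setting: venue unlock (finishes hour 2); table placement (finishes hour 2). Taking the maximum gives a start of hour 2, and it finishes at 2 + 8 = hour 10.
Lighting stringing has to wait for linen setting (finishes hour 10, plus 3-hour gap → hour 13); venue unlock (finishes hour 2, plus 3-hour gap → hour 5). The latest of these is hour 13, so lighting stringing runs hour 13 to 13 + 2 = hour 15.
For sound setup: lighting stringing (finishes hour 15); linen setting (finishes hour 10). Taking the maximum gives a start of hour 15, and it finishes at 15 + 2 = hour 17.
All tasks are finished once the last one completes. Finish times: Venue unlock at 2, Table placement at 2, Linen setting at 10, Lighting stringing at 15, Sound setup at 17. The latest is hour 17.

17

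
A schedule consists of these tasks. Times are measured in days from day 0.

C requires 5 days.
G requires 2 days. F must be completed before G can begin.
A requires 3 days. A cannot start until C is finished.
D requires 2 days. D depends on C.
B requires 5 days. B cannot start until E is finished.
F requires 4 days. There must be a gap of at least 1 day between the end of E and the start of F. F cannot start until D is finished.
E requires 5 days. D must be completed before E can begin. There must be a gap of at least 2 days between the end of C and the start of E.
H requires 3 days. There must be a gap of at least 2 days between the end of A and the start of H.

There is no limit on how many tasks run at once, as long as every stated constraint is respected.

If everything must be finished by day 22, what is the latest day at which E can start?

Nothing follows B; the deadline of day 22 is its only limit. It must start by 22 − 5 = day 17.
G must finish by day 22; it takes 2 days, so it must start by 22 − 2 = day 20.
Since G (must start by day 20) depends on it, F must finish by day 20. Backing off its 4-day duration gives a latest start of day 16.
E must finish in time for B (must start by day 17); F (must start by day 16, minus 1-day gap → day 15). The tightest is day 15, so E must start by 15 − 5 = day 10.

10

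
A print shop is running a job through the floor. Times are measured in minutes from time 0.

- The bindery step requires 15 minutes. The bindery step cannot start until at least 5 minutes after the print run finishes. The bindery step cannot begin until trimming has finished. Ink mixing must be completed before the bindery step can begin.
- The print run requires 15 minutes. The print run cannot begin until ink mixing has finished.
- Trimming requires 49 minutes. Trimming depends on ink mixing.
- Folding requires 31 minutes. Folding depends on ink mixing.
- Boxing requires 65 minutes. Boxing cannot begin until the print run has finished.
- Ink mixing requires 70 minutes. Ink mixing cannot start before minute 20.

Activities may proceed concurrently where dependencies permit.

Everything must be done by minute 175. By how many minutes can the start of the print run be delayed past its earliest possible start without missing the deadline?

5

After its own release at minute 20, ink mixing can start at minute 20 and finishes at minute 90.
After ink mixing (finishes minute 90), the print run can start at minute 90 and finishes at minute 105.

Working backward from the deadline:
To finish by minute 175, the bindery step (duration 15) must start no later than minute 160.
Boxing must finish by minute 175; it takes 65 minutes, so it must start by 175 − 65 = minute 110.
The print run feeds the bindery step (must start by minute 160, minus 5-minute gap → minute 155); boxing (must start by minute 110). Taking the minimum, the print run must finish by minute 110 and start by 110 − 15 = minute 95.
So the print run can start as early as minute 90 and as late as minute 95, giving 95 − 90 = 5 minutes of slack.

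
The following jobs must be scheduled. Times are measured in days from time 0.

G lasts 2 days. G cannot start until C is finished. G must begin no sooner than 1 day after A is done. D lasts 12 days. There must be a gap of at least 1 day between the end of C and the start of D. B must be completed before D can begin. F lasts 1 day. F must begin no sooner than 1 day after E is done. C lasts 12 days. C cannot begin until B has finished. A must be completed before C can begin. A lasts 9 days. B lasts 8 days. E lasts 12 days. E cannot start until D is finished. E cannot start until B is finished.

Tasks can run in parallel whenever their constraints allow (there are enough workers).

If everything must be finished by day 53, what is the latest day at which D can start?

F must finish by day 53; it takes 1 day, so it must start by 53 − 1 = day 52.
E feeds into F (must start by day 52, minus 1-day gap → day 51); so E must finish by day 51 and therefore start by day 39.
D has to be done before E (must start by day 39). That means finishing by day 39, i.e. starting by 39 − 12 = day 27.

27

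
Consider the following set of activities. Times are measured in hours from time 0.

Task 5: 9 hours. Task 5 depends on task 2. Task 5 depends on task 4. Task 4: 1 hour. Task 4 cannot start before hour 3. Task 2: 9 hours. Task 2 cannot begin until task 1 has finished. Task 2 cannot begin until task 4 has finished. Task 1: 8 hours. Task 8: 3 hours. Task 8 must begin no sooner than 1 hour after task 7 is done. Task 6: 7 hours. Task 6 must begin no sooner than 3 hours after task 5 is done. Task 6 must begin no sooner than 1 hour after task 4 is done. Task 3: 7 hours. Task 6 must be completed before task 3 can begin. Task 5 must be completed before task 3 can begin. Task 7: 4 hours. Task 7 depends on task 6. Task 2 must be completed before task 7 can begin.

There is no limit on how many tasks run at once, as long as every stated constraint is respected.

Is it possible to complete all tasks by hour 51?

Yes

After its own release at hour 3, task 4 can start at hour 3 and finishes at hour 4.
Nothing blocks task 1, so it runs from hour 0 to hour 8.
Task 2 cannot start until task 1 (finishes hour 8); task 4 (finishes hour 4). The controlling bound is hour 8, so task 2 finishes at 8 + 9 = hour 17.
Task 5 needs all of task 2 (finishes hour 17); task 4 (finishes hour 4). That puts its earliest start at hour 17; it finishes at 17 + 9 = hour 26.
Task 6 needs all of task 5 (finishes hour 26, plus 3-hour gap → hour 29); task 4 (finishes hour 4, plus 1-hour gap → hour 5). That puts its earliest start at hour 29; it finishes at 29 + 7 = hour 36.
For task 7: task 6 (finishes hour 36); task 2 (finishes hour 17). Taking the maximum gives a start of hour 36, and it finishes at 36 + 4 = hour 40.
After task 7 (finishes hour 40, plus 1-hour gap → hour 41), task 8 can start at hour 41 and finishes at hour 44.
Task 3 cannot start until task 6 (finishes hour 36); task 5 (finishes hour 26). The controlling bound is hour 36, so task 3 finishes at 36 + 7 = hour 43.
Every task is finished by hour 44, which is no later than the deadline of 51, so the schedule is feasible.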